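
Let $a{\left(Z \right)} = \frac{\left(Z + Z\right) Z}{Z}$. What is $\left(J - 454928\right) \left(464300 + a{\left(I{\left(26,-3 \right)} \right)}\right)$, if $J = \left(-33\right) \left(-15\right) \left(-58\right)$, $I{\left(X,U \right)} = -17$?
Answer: $-224536679708$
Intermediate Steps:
$a{\left(Z \right)} = 2 Z$ ($a{\left(Z \right)} = \frac{2 Z Z}{Z} = \frac{2 Z^{2}}{Z} = 2 Z$)
$J = -28710$ ($J = 495 \left(-58\right) = -28710$)
$\left(J - 454928\right) \left(464300 + a{\left(I{\left(26,-3 \right)} \right)}\right) = \left(-28710 - 454928\right) \left(464300 + 2 \left(-17\right)\right) = - 483638 \left(464300 - 34\right) = \left(-483638\right) 464266 = -224536679708$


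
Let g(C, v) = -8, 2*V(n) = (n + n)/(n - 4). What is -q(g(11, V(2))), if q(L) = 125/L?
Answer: 125/8 ≈ 15.625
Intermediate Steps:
V(n) = n/(-4 + n) (V(n) = ((n + n)/(n - 4))/2 = ((2*n)/(-4 + n))/2 = (2*n/(-4 + n))/2 = n/(-4 + n))
-q(g(11, V(2))) = -125/(-8) = -125*(-1)/8 = -1*(-125/8) = 125/8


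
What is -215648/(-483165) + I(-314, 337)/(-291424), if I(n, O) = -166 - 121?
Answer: 8997667301/20115125280 ≈ 0.44731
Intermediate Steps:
I(n, O) = -287
-215648/(-483165) + I(-314, 337)/(-291424) = -215648/(-483165) - 287/(-291424) = -215648*(-1/483165) - 287*(-1/291424) = 215648/483165 + 41/41632 = 8997667301/20115125280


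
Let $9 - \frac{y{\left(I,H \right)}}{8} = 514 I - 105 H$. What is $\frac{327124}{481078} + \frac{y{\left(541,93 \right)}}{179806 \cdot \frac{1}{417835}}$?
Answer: $- \frac{9805691748785774}{1965925247} \approx -4.9878 \cdot 10^{6}$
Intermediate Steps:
$y{\left(I,H \right)} = 72 - 4112 I + 840 H$ ($y{\left(I,H \right)} = 72 - 8 \left(514 I - 105 H\right) = 72 - 8 \left(- 105 H + 514 I\right) = 72 + \left(- 4112 I + 840 H\right) = 72 - 4112 I + 840 H$)
$\frac{327124}{481078} + \frac{y{\left(541,93 \right)}}{179806 \cdot \frac{1}{417835}} = \frac{327124}{481078} + \frac{72 - 2224592 + 840 \cdot 93}{179806 \cdot \frac{1}{417835}} = 327124 \cdot \frac{1}{481078} + \frac{72 - 2224592 + 78120}{179806 \cdot \frac{1}{417835}} = \frac{163562}{240539} - \frac{2146400}{\frac{16346}{37985}} = \frac{163562}{240539} - \frac{40765502000}{8173} = - \frac{9805691748785774}{1965925247}$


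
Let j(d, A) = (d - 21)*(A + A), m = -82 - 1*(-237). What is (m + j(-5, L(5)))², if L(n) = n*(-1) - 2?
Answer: 269361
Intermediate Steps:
L(n) = -2 - n (L(n) = -n - 2 = -2 - n)
m = 155 (m = -82 + 237 = 155)
j(d, A) = 2*A*(-21 + d) (j(d, A) = (-21 + d)*(2*A) = 2*A*(-21 + d))
(m + j(-5, L(5)))² = (155 + 2*(-2 - 1*5)*(-21 - 5))² = (155 + 2*(-2 - 5)*(-26))² = (155 + 2*(-7)*(-26))² = (155 + 364)² = 519² = 269361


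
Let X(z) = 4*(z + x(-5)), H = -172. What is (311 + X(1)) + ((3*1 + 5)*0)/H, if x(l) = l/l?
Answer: 319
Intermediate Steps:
x(l) = 1
X(z) = 4 + 4*z (X(z) = 4*(z + 1) = 4*(1 + z) = 4 + 4*z)
(311 + X(1)) + ((3*1 + 5)*0)/H = (311 + (4 + 4*1)) + ((3*1 + 5)*0)/(-172) = (311 + (4 + 4)) + ((3 + 5)*0)*(-1/172) = (311 + 8) + (8*0)*(-1/172) = 319 + 0*(-1/172) = 319 + 0 = 319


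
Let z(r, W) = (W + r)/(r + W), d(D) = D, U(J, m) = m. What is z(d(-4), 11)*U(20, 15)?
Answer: 15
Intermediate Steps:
z(r, W) = 1 (z(r, W) = (W + r)/(W + r) = 1)
z(d(-4), 11)*U(20, 15) = 1*15 = 15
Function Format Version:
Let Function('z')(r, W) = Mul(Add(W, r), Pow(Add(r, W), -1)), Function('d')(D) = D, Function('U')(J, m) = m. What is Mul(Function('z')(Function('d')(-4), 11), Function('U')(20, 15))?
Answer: 15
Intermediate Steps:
Function('z')(r, W) = 1 (Function('z')(r, W) = Mul(Add(W, r), Pow(Add(W, r), -1)) = 1)
Mul(Function('z')(Function('d')(-4), 11), Function('U')(20, 15)) = Mul(1, 15) = 15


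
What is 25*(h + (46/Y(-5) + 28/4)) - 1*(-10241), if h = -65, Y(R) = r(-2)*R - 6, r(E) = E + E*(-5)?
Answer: 8766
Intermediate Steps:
r(E) = -4*E (r(E) = E - 5*E = -4*E)
Y(R) = -6 + 8*R (Y(R) = (-4*(-2))*R - 6 = 8*R - 6 = -6 + 8*R)
25*(h + (46/Y(-5) + 28/4)) - 1*(-10241) = 25*(-65 + (46/(-6 + 8*(-5)) + 28/4)) - 1*(-10241) = 25*(-65 + (46/(-6 - 40) + 28*(¼))) + 10241 = 25*(-65 + (46/(-46) + 7)) + 10241 = 25*(-65 + (46*(-1/46) + 7)) + 10241 = 25*(-65 + (-1 + 7)) + 10241 = 25*(-65 + 6) + 10241 = 25*(-59) + 10241 = -1475 + 10241 = 8766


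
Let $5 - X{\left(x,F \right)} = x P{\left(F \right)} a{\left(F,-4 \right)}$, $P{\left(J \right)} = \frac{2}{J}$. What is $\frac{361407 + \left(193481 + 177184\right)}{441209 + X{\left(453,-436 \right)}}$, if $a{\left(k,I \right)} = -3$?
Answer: $\frac{159591696}{96183293} \approx 1.6592$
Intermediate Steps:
$X{\left(x,F \right)} = 5 + \frac{6 x}{F}$ ($X{\left(x,F \right)} = 5 - x \frac{2}{F} \left(-3\right) = 5 - \frac{2 x}{F} \left(-3\right) = 5 - - \frac{6 x}{F} = 5 + \frac{6 x}{F}$)
$\frac{361407 + \left(193481 + 177184\right)}{441209 + X{\left(453,-436 \right)}} = \frac{361407 + \left(193481 + 177184\right)}{441209 + \left(5 + 6 \cdot 453 \frac{1}{-436}\right)} = \frac{361407 + 370665}{441209 + \left(5 + 6 \cdot 453 \left(- \frac{1}{436}\right)\right)} = \frac{732072}{441209 + \left(5 - \frac{1359}{218}\right)} = \frac{732072}{441209 - \frac{269}{218}} = \frac{732072}{\frac{96183293}{218}} = 732072 \cdot \frac{218}{96183293} = \frac{159591696}{96183293}$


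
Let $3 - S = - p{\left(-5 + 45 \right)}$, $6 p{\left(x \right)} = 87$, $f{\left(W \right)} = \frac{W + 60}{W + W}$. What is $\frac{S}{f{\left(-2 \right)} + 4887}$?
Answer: $\frac{7}{1949} \approx 0.0035916$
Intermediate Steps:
$f{\left(W \right)} = \frac{60 + W}{2 W}$
$p{\left(x \right)} = \frac{29}{2}$ ($p{\left(x \right)} = \frac{1}{6} \cdot 87 = \frac{29}{2}$)
$S = \frac{35}{2}$ ($S = 3 - \left(-1\right) \frac{29}{2} = 3 - - \frac{29}{2} = 3 + \frac{29}{2} = \frac{35}{2} \approx 17.5$)
$\frac{S}{f{\left(-2 \right)} + 4887} = \frac{35}{2 \left(\frac{60 - 2}{2 \left(-2\right)} + 4887\right)} = \frac{35}{2 \left(\frac{1}{2} \left(- \frac{1}{2}\right) 58 + 4887\right)} = \frac{35}{2 \left(- \frac{29}{2} + 4887\right)} = \frac{35}{2 \cdot \frac{9745}{2}} = \frac{35}{2} \cdot \frac{2}{9745} = \frac{7}{1949}$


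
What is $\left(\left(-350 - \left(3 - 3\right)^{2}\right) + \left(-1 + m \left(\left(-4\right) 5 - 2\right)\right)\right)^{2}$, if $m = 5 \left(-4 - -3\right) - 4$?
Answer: $23409$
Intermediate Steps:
$m = -9$ ($m = 5 \left(-4 + 3\right) - 4 = 5 \left(-1\right) - 4 = -5 - 4 = -9$)
$\left(\left(-350 - \left(3 - 3\right)^{2}\right) + \left(-1 + m \left(\left(-4\right) 5 - 2\right)\right)\right)^{2} = \left(\left(-350 - \left(3 - 3\right)^{2}\right) - \left(1 + 9 \left(\left(-4\right) 5 - 2\right)\right)\right)^{2} = \left(\left(-350 - 0^{2}\right) - \left(1 + 9 \left(-20 - 2\right)\right)\right)^{2} = \left(\left(-350 - 0\right) - -197\right)^{2} = \left(\left(-350 + 0\right) + \left(-1 + 198\right)\right)^{2} = \left(-350 + 197\right)^{2} = \left(-153\right)^{2} = 23409$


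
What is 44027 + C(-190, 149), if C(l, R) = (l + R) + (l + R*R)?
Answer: 65997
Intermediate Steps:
C(l, R) = R + R² + 2*l (C(l, R) = (R + l) + (l + R²) = R + R² + 2*l)
44027 + C(-190, 149) = 44027 + (149 + 149² + 2*(-190)) = 44027 + (149 + 22201 - 380) = 44027 + 21970 = 65997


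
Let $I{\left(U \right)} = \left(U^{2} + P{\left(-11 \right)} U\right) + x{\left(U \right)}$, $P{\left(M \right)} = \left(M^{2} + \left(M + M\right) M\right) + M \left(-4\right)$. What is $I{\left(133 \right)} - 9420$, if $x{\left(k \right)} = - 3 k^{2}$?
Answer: $9333$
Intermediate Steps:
$P{\left(M \right)} = - 4 M + 3 M^{2}$ ($P{\left(M \right)} = \left(M^{2} + 2 M M\right) - 4 M = \left(M^{2} + 2 M^{2}\right) - 4 M = 3 M^{2} - 4 M = - 4 M + 3 M^{2}$)
$I{\left(U \right)} = - 2 U^{2} + 407 U$ ($I{\left(U \right)} = \left(U^{2} + - 11 \left(-4 + 3 \left(-11\right)\right) U\right) - 3 U^{2} = \left(U^{2} + - 11 \left(-4 - 33\right) U\right) - 3 U^{2} = \left(U^{2} + \left(-11\right) \left(-37\right) U\right) - 3 U^{2} = \left(U^{2} + 407 U\right) - 3 U^{2} = - 2 U^{2} + 407 U$)
$I{\left(133 \right)} - 9420 = 133 \left(407 - 266\right) - 9420 = 133 \cdot 141 - 9420 = 18753 - 9420 = 9333$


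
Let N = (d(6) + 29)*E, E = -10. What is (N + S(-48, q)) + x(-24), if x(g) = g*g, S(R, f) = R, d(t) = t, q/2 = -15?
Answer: 178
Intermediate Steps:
q = -30 (q = 2*(-15) = -30)
x(g) = g**2
N = -350 (N = (6 + 29)*(-10) = 35*(-10) = -350)
(N + S(-48, q)) + x(-24) = (-350 - 48) + (-24)**2 = -398 + 576 = 178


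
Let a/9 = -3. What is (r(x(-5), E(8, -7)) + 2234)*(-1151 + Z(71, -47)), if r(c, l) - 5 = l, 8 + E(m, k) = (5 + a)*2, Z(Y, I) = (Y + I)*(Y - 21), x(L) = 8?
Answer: 107163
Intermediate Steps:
a = -27 (a = 9*(-3) = -27)
Z(Y, I) = (-21 + Y)*(I + Y) (Z(Y, I) = (I + Y)*(-21 + Y) = (-21 + Y)*(I + Y))
E(m, k) = -52 (E(m, k) = -8 + (5 - 27)*2 = -8 - 22*2 = -8 - 44 = -52)
r(c, l) = 5 + l
(r(x(-5), E(8, -7)) + 2234)*(-1151 + Z(71, -47)) = ((5 - 52) + 2234)*(-1151 + (71² - 21*(-47) - 21*71 - 47*71)) = (-47 + 2234)*(-1151 + (5041 + 987 - 1491 - 3337)) = 2187*(-1151 + 1200) = 2187*49 = 107163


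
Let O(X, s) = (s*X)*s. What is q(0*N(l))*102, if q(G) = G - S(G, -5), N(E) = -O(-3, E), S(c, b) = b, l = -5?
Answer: 510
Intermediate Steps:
O(X, s) = X*s**2 (O(X, s) = (X*s)*s = X*s**2)
N(E) = 3*E**2 (N(E) = -(-3)*E**2 = 3*E**2)
q(G) = 5 + G (q(G) = G - 1*(-5) = G + 5 = 5 + G)
q(0*N(l))*102 = (5 + 0*(3*(-5)**2))*102 = (5 + 0*(3*25))*102 = (5 + 0*75)*102 = (5 + 0)*102 = 5*102 = 510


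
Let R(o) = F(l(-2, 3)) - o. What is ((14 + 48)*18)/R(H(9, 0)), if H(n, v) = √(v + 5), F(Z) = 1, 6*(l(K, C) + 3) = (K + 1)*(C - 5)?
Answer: -279 - 279*√5 ≈ -902.86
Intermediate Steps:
l(K, C) = -3 + (1 + K)*(-5 + C)/6 (l(K, C) = -3 + ((K + 1)*(C - 5))/6 = -3 + ((1 + K)*(-5 + C))/6 = -3 + (1 + K)*(-5 + C)/6)
H(n, v) = √(5 + v)
R(o) = 1 - o
((14 + 48)*18)/R(H(9, 0)) = ((14 + 48)*18)/(1 - √(5 + 0)) = (62*18)/(1 - √5) = 1116/(1 - √5)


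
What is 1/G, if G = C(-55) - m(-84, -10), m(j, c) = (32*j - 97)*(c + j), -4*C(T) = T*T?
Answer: -4/1050185 ≈ -3.8089e-6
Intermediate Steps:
C(T) = -T²/4 (C(T) = -T*T/4 = -T²/4)
m(j, c) = (-97 + 32*j)*(c + j)
G = -1050185/4 (G = -¼*(-55)² - (-97*(-10) - 97*(-84) + 32*(-84)² + 32*(-10)*(-84)) = -¼*3025 - (970 + 8148 + 32*7056 + 26880) = -3025/4 - (970 + 8148 + 225792 + 26880) = -3025/4 - 1*261790 = -3025/4 - 261790 = -1050185/4 ≈ -2.6255e+5)
1/G = 1/(-1050185/4) = -4/1050185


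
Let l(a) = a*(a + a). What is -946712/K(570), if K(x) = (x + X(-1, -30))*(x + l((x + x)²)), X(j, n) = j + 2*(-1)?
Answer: -473356/957640410881595 ≈ -4.9429e-10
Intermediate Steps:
X(j, n) = -2 + j (X(j, n) = j - 2 = -2 + j)
l(a) = 2*a² (l(a) = a*(2*a) = 2*a²)
K(x) = (-3 + x)*(x + 32*x⁴) (K(x) = (x + (-2 - 1))*(x + 2*((x + x)²)²) = (x - 3)*(x + 2*((2*x)²)²) = (-3 + x)*(x + 2*(4*x²)²) = (-3 + x)*(x + 2*(16*x⁴)) = (-3 + x)*(x + 32*x⁴))
-946712/K(570) = -946712*1/(570*(-3 + 570 - 96*570³ + 32*570⁴)) = -946712*1/(570*(-3 + 570 - 96*185193000 + 32*105560010000)) = -946712*1/(570*(-3 + 570 - 17778528000 + 3377920320000)) = -946712/(570*3360141792567) = -946712/1915280821763190 = -946712*1/1915280821763190 = -473356/957640410881595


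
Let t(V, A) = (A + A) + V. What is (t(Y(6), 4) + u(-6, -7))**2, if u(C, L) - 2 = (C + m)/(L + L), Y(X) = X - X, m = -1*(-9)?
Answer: 18769/196 ≈ 95.760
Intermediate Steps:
m = 9
Y(X) = 0
t(V, A) = V + 2*A (t(V, A) = 2*A + V = V + 2*A)
u(C, L) = 2 + (9 + C)/(2*L) (u(C, L) = 2 + (C + 9)/(L + L) = 2 + (9 + C)/((2*L)) = 2 + (9 + C)*(1/(2*L)) = 2 + (9 + C)/(2*L))
(t(Y(6), 4) + u(-6, -7))**2 = ((0 + 2*4) + (1/2)*(9 - 6 + 4*(-7))/(-7))**2 = ((0 + 8) + (1/2)*(-1/7)*(9 - 6 - 28))**2 = (8 + (1/2)*(-1/7)*(-25))**2 = (8 + 25/14)**2 = (137/14)**2 = 18769/196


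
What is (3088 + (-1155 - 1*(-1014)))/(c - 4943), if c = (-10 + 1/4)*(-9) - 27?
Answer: -11788/19529 ≈ -0.60361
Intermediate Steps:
c = 243/4 (c = (-10 + ¼)*(-9) - 27 = -39/4*(-9) - 27 = 351/4 - 27 = 243/4 ≈ 60.750)
(3088 + (-1155 - 1*(-1014)))/(c - 4943) = (3088 + (-1155 - 1*(-1014)))/(243/4 - 4943) = (3088 + (-1155 + 1014))/(-19529/4) = (3088 - 141)*(-4/19529) = 2947*(-4/19529) = -11788/19529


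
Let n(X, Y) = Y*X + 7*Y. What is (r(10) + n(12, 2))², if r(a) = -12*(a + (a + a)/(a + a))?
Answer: 8836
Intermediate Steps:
r(a) = -12 - 12*a (r(a) = -12*(a + (2*a)/((2*a))) = -12*(a + (2*a)*(1/(2*a))) = -12*(a + 1) = -12*(1 + a) = -12 - 12*a)
n(X, Y) = 7*Y + X*Y (n(X, Y) = X*Y + 7*Y = 7*Y + X*Y)
(r(10) + n(12, 2))² = ((-12 - 12*10) + 2*(7 + 12))² = ((-12 - 120) + 2*19)² = (-132 + 38)² = (-94)² = 8836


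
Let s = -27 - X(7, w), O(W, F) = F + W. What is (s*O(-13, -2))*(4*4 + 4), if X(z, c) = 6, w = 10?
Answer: 9900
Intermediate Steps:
s = -33 (s = -27 - 1*6 = -27 - 6 = -33)
(s*O(-13, -2))*(4*4 + 4) = (-33*(-2 - 13))*(4*4 + 4) = (-33*(-15))*(16 + 4) = 495*20 = 9900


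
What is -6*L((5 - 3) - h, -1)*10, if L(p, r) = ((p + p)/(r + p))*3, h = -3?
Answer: -450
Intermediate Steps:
L(p, r) = 6*p/(p + r) (L(p, r) = ((2*p)/(p + r))*3 = (2*p/(p + r))*3 = 6*p/(p + r))
-6*L((5 - 3) - h, -1)*10 = -36*((5 - 3) - 1*(-3))/(((5 - 3) - 1*(-3)) - 1)*10 = -36*(2 + 3)/((2 + 3) - 1)*10 = -36*5/(5 - 1)*10 = -36*5/4*10 = -6*15/2*10 = -45*10 = -450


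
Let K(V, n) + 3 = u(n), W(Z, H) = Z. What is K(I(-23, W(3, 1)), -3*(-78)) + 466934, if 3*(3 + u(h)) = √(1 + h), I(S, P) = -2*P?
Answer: 466928 + √235/3 ≈ 4.6693e+5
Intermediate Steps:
u(h) = -3 + √(1 + h)/3
K(V, n) = -6 + √(1 + n)/3 (K(V, n) = -3 + (-3 + √(1 + n)/3) = -6 + √(1 + n)/3)
K(I(-23, W(3, 1)), -3*(-78)) + 466934 = (-6 + √(1 - 3*(-78))/3) + 466934 = (-6 + √(1 + 234)/3) + 466934 = (-6 + √235/3) + 466934 = 466928 + √235/3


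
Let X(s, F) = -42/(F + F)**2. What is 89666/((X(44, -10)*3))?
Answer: -17933200/63 ≈ -2.8465e+5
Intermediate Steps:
X(s, F) = -21/(2*F**2) (X(s, F) = -42*1/(4*F**2) = -21/(2*F**2))
89666/((X(44, -10)*3)) = 89666/((-21/2/(-10)**2*3)) = 89666/((-21/2*1/100*3)) = 89666/((-21/200*3)) = 89666/(-63/200) = 89666*(-200/63) = -17933200/63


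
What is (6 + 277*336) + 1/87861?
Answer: 8177926159/87861 ≈ 93078.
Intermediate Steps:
(6 + 277*336) + 1/87861 = (6 + 93072) + 1/87861 = 93078 + 1/87861 = 8177926159/87861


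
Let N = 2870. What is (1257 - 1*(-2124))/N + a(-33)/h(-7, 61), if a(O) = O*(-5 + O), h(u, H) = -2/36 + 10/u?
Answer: -5881029/6970 ≈ -843.76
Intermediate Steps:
h(u, H) = -1/18 + 10/u (h(u, H) = -2*1/36 + 10/u = -1/18 + 10/u)
(1257 - 1*(-2124))/N + a(-33)/h(-7, 61) = (1257 - 1*(-2124))/2870 + (-33*(-5 - 33))/(((1/18)*(180 - 1*(-7))/(-7))) = (1257 + 2124)*(1/2870) + (-33*(-38))/(((1/18)*(-1/7)*(180 + 7))) = 3381*(1/2870) + 1254/(((1/18)*(-1/7)*187)) = 483/410 + 1254/(-187/126) = 483/410 + 1254*(-126/187) = 483/410 - 14364/17 = -5881029/6970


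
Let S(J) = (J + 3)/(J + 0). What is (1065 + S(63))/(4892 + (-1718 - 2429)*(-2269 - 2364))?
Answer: 22387/403576803 ≈ 5.5471e-5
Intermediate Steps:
S(J) = (3 + J)/J
(1065 + S(63))/(4892 + (-1718 - 2429)*(-2269 - 2364)) = (1065 + (3 + 63)/63)/(4892 + (-1718 - 2429)*(-2269 - 2364)) = (1065 + (1/63)*66)/(4892 - 4147*(-4633)) = (1065 + 22/21)/(4892 + 19213051) = (22387/21)/19217943 = (22387/21)*(1/19217943) = 22387/403576803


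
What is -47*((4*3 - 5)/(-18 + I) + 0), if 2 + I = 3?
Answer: 329/17 ≈ 19.353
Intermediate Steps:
I = 1 (I = -2 + 3 = 1)
-47*((4*3 - 5)/(-18 + I) + 0) = -47*((4*3 - 5)/(-18 + 1) + 0) = -47*((12 - 5)/(-17) + 0) = -47*(7*(-1/17) + 0) = -47*(-7/17 + 0) = -47*(-7/17) = 329/17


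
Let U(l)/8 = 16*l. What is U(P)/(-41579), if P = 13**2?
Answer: -21632/41579 ≈ -0.52026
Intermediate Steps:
P = 169
U(l) = 128*l (U(l) = 8*(16*l) = 128*l)
U(P)/(-41579) = (128*169)/(-41579) = 21632*(-1/41579) = -21632/41579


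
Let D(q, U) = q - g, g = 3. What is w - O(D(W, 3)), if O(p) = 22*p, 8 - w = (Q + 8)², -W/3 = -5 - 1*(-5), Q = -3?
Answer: 49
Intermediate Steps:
W = 0 (W = -3*(-5 - 1*(-5)) = -3*(-5 + 5) = -3*0 = 0)
D(q, U) = -3 + q (D(q, U) = q - 1*3 = q - 3 = -3 + q)
w = -17 (w = 8 - (-3 + 8)² = 8 - 1*5² = 8 - 1*25 = 8 - 25 = -17)
w - O(D(W, 3)) = -17 - 22*(-3 + 0) = -17 - 22*(-3) = -17 - 1*(-66) = -17 + 66 = 49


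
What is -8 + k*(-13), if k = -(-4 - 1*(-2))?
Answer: -34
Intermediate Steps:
k = 2 (k = -(-4 + 2) = -1*(-2) = 2)
-8 + k*(-13) = -8 + 2*(-13) = -8 - 26 = -34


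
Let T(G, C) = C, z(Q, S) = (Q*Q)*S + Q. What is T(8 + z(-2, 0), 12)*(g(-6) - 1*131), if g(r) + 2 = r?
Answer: -1668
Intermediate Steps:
z(Q, S) = Q + S*Q² (z(Q, S) = Q²*S + Q = S*Q² + Q = Q + S*Q²)
g(r) = -2 + r
T(8 + z(-2, 0), 12)*(g(-6) - 1*131) = 12*((-2 - 6) - 1*131) = 12*(-8 - 131) = 12*(-139) = -1668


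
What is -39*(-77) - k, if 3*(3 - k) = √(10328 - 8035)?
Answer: 3000 + √2293/3 ≈ 3016.0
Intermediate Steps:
k = 3 - √2293/3 (k = 3 - √(10328 - 8035)/3 = 3 - √2293/3 ≈ -12.962)
-39*(-77) - k = -39*(-77) - (3 - √2293/3) = 3003 + (-3 + √2293/3) = 3000 + √2293/3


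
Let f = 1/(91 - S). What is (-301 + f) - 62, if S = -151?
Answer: -87845/242 ≈ -363.00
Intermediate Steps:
f = 1/242 (f = 1/(91 - 1*(-151)) = 1/(91 + 151) = 1/242 ≈ 0.0041322)
(-301 + f) - 62 = (-301 + 1/242) - 62 = -72841/242 - 62 = -87845/242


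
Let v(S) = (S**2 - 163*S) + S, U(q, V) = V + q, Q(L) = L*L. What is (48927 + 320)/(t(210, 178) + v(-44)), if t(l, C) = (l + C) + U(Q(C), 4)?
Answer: 407/340 ≈ 1.1971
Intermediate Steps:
Q(L) = L**2
v(S) = S**2 - 162*S
t(l, C) = 4 + C + l + C**2 (t(l, C) = (l + C) + (4 + C**2) = (C + l) + (4 + C**2) = 4 + C + l + C**2)
(48927 + 320)/(t(210, 178) + v(-44)) = (48927 + 320)/((4 + 178 + 210 + 178**2) - 44*(-162 - 44)) = 49247/((4 + 178 + 210 + 31684) - 44*(-206)) = 49247/(32076 + 9064) = 49247/41140 = 49247*(1/41140) = 407/340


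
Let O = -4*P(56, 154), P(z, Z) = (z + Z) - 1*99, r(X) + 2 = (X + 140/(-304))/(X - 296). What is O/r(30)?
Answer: 8975904/42677 ≈ 210.32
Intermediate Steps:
r(X) = -2 + (-35/76 + X)/(-296 + X) (r(X) = -2 + (X + 140/(-304))/(X - 296) = -2 + (X + 140*(-1/304))/(-296 + X) = -2 + (X - 35/76)/(-296 + X) = -2 + (-35/76 + X)/(-296 + X))
P(z, Z) = -99 + Z + z (P(z, Z) = (Z + z) - 99 = -99 + Z + z)
O = -444 (O = -4*(-99 + 154 + 56) = -4*111 = -444)
O/r(30) = -444*(-296 + 30)/(44957/76 - 1*30) = -444*(-266/(44957/76 - 30)) = -444/((-1/266*42677/76)) = -444/(-42677/20216) = -444*(-20216/42677) = 8975904/42677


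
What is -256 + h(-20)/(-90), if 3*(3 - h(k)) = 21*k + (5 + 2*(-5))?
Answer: -34777/135 ≈ -257.61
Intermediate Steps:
h(k) = 14/3 - 7*k (h(k) = 3 - (21*k + (5 + 2*(-5)))/3 = 3 - (21*k + (5 - 10))/3 = 3 - (21*k - 5)/3 = 3 - (-5 + 21*k)/3 = 3 + (5/3 - 7*k) = 14/3 - 7*k)
-256 + h(-20)/(-90) = -256 + (14/3 - 7*(-20))/(-90) = -256 + (14/3 + 140)*(-1/90) = -256 + (434/3)*(-1/90) = -256 - 217/135 = -34777/135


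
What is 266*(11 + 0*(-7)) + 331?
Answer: 3257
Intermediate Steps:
266*(11 + 0*(-7)) + 331 = 266*(11 + 0) + 331 = 266*11 + 331 = 2926 + 331 = 3257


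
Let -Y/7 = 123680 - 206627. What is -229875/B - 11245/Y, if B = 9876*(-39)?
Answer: 14348991355/24848598684 ≈ 0.57746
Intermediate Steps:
B = -385164
Y = 580629 (Y = -7*(123680 - 206627) = -7*(-82947) = 580629)
-229875/B - 11245/Y = -229875/(-385164) - 11245/580629 = -229875*(-1/385164) - 11245*1/580629 = 76625/128388 - 11245/580629 = 14348991355/24848598684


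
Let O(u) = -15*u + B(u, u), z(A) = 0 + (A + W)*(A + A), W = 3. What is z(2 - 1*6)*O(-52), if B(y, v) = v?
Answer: 5824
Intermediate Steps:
z(A) = 2*A*(3 + A) (z(A) = 0 + (A + 3)*(A + A) = 0 + (3 + A)*(2*A) = 0 + 2*A*(3 + A) = 2*A*(3 + A))
O(u) = -14*u (O(u) = -15*u + u = -14*u)
z(2 - 1*6)*O(-52) = (2*(2 - 1*6)*(3 + (2 - 1*6)))*(-14*(-52)) = (2*(2 - 6)*(3 + (2 - 6)))*728 = (2*(-4)*(3 - 4))*728 = (2*(-4)*(-1))*728 = 8*728 = 5824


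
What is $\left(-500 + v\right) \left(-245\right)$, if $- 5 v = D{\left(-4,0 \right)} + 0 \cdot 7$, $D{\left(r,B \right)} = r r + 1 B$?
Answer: $123284$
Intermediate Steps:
$D{\left(r,B \right)} = B + r^{2}$ ($D{\left(r,B \right)} = r^{2} + B = B + r^{2}$)
$v = - \frac{16}{5}$ ($v = - \frac{\left(0 + \left(-4\right)^{2}\right) + 0 \cdot 7}{5} = - \frac{\left(0 + 16\right) + 0}{5} = - \frac{16 + 0}{5} = \left(- \frac{1}{5}\right) 16 = - \frac{16}{5} \approx -3.2$)
$\left(-500 + v\right) \left(-245\right) = \left(-500 - \frac{16}{5}\right) \left(-245\right) = \left(- \frac{2516}{5}\right) \left(-245\right) = 123284$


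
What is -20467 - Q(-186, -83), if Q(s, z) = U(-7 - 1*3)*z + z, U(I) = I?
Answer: -21214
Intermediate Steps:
Q(s, z) = -9*z (Q(s, z) = (-7 - 1*3)*z + z = (-7 - 3)*z + z = -10*z + z = -9*z)
-20467 - Q(-186, -83) = -20467 - (-9)*(-83) = -20467 - 1*747 = -20467 - 747 = -21214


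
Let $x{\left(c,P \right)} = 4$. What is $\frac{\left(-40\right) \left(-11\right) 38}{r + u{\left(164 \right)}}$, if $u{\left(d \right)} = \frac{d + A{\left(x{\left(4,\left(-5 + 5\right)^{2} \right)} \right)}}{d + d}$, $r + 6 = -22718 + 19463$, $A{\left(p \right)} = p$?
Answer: $- \frac{8569}{1671} \approx -5.1281$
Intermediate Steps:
$r = -3261$ ($r = -6 + \left(-22718 + 19463\right) = -6 - 3255 = -3261$)
$u{\left(d \right)} = \frac{4 + d}{2 d}$ ($u{\left(d \right)} = \frac{d + 4}{d + d} = \frac{4 + d}{2 d}$)
$\frac{\left(-40\right) \left(-11\right) 38}{r + u{\left(164 \right)}} = \frac{\left(-40\right) \left(-11\right) 38}{-3261 + \frac{4 + 164}{2 \cdot 164}} = \frac{440 \cdot 38}{-3261 + \frac{1}{2} \cdot \frac{1}{164} \cdot 168} = \frac{16720}{-3261 + \frac{21}{41}} = \frac{16720}{- \frac{133680}{41}} = 16720 \left(- \frac{41}{133680}\right) = - \frac{8569}{1671}$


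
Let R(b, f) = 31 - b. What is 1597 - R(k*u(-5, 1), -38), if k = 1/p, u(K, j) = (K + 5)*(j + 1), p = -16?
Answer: 1566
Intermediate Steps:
u(K, j) = (1 + j)*(5 + K) (u(K, j) = (5 + K)*(1 + j) = (1 + j)*(5 + K))
k = -1/16 (k = 1/(-16) = -1/16 ≈ -0.062500)
1597 - R(k*u(-5, 1), -38) = 1597 - (31 - (-1)*(5 - 5 + 5*1 - 5*1)/16) = 1597 - (31 - (-1)*(5 - 5 + 5 - 5)/16) = 1597 - (31 - (-1)*0/16) = 1597 - (31 - 1*0) = 1597 - (31 + 0) = 1597 - 1*31 = 1597 - 31 = 1566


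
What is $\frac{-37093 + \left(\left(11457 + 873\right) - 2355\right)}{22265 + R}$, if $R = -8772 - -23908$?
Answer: $- \frac{298}{411} \approx -0.72506$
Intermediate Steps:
$R = 15136$ ($R = -8772 + 23908 = 15136$)
$\frac{-37093 + \left(\left(11457 + 873\right) - 2355\right)}{22265 + R} = \frac{-37093 + \left(\left(11457 + 873\right) - 2355\right)}{22265 + 15136} = \frac{-37093 + \left(12330 - 2355\right)}{37401} = \left(-37093 + 9975\right) \frac{1}{37401} = \left(-27118\right) \frac{1}{37401} = - \frac{298}{411}$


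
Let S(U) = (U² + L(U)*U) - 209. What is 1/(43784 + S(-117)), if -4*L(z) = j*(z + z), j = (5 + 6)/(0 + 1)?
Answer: -2/36051 ≈ -5.5477e-5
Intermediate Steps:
j = 11 (j = 11/1 = 11*1 = 11)
L(z) = -11*z/2 (L(z) = -11*(z + z)/4 = -11*2*z/4 = -11*z/2)
S(U) = -209 - 9*U²/2 (S(U) = (U² + (-11*U/2)*U) - 209 = (U² - 11*U²/2) - 209 = -9*U²/2 - 209 = -209 - 9*U²/2)
1/(43784 + S(-117)) = 1/(43784 + (-209 - 9/2*(-117)²)) = 1/(43784 + (-209 - 9/2*13689)) = 1/(43784 + (-209 - 123201/2)) = 1/(43784 - 123619/2) = 1/(-36051/2) = -2/36051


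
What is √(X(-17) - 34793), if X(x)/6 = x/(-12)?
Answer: I*√139138/2 ≈ 186.51*I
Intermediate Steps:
X(x) = -x/2 (X(x) = 6*(x/(-12)) = 6*(x*(-1/12)) = 6*(-x/12) = -x/2)
√(X(-17) - 34793) = √(-½*(-17) - 34793) = √(17/2 - 34793) = √(-69569/2) = I*√139138/2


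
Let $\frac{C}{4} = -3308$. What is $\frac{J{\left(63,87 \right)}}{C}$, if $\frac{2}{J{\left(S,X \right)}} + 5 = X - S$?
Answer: $- \frac{1}{125704} \approx -7.9552 \cdot 10^{-6}$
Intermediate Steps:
$C = -13232$ ($C = 4 \left(-3308\right) = -13232$)
$J{\left(S,X \right)} = \frac{2}{-5 + X - S}$ ($J{\left(S,X \right)} = \frac{2}{-5 - \left(S - X\right)} = \frac{2}{-5 + X - S}$)
$\frac{J{\left(63,87 \right)}}{C} = \frac{\left(-2\right) \frac{1}{5 + 63 - 87}}{-13232} = - \frac{2}{5 + 63 - 87} \left(- \frac{1}{13232}\right) = - \frac{2}{-19} \left(- \frac{1}{13232}\right) = \left(-2\right) \left(- \frac{1}{19}\right) \left(- \frac{1}{13232}\right) = \frac{2}{19} \left(- \frac{1}{13232}\right) = - \frac{1}{125704}$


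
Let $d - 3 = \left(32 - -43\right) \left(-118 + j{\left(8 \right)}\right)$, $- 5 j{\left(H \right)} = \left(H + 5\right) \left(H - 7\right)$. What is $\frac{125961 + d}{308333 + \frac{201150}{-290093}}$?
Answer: $\frac{33917383467}{89445043819} \approx 0.3792$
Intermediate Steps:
$j{\left(H \right)} = - \frac{\left(-7 + H\right) \left(5 + H\right)}{5}$ ($j{\left(H \right)} = - \frac{\left(H + 5\right) \left(H - 7\right)}{5} = - \frac{\left(5 + H\right) \left(-7 + H\right)}{5} = - \frac{\left(-7 + H\right) \left(5 + H\right)}{5}$)
$d = -9042$ ($d = 3 + \left(32 - -43\right) \left(-118 + \left(7 - \frac{8^{2}}{5} + \frac{2}{5} \cdot 8\right)\right) = 3 + \left(32 + 43\right) \left(-118 + \left(7 - \frac{64}{5} + \frac{16}{5}\right)\right) = 3 + 75 \left(-118 + \left(7 - \frac{64}{5} + \frac{16}{5}\right)\right) = 3 + 75 \left(-118 - \frac{13}{5}\right) = 3 + 75 \left(- \frac{603}{5}\right) = 3 - 9045 = -9042$)
$\frac{125961 + d}{308333 + \frac{201150}{-290093}} = \frac{125961 - 9042}{308333 + \frac{201150}{-290093}} = \frac{116919}{308333 + 201150 \left(- \frac{1}{290093}\right)} = \frac{116919}{308333 - \frac{201150}{290093}} = \frac{116919}{\frac{89445043819}{290093}} = 116919 \cdot \frac{290093}{89445043819} = \frac{33917383467}{89445043819}$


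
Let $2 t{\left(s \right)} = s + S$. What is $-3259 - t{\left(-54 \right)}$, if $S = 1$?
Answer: $- \frac{6465}{2} \approx -3232.5$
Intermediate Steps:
$t{\left(s \right)} = \frac{1}{2} + \frac{s}{2}$ ($t{\left(s \right)} = \frac{s + 1}{2} = \frac{1 + s}{2} = \frac{1}{2} + \frac{s}{2}$)
$-3259 - t{\left(-54 \right)} = -3259 - \left(\frac{1}{2} + \frac{1}{2} \left(-54\right)\right) = -3259 - \left(\frac{1}{2} - 27\right) = -3259 - - \frac{53}{2} = -3259 + \frac{53}{2} = - \frac{6465}{2}$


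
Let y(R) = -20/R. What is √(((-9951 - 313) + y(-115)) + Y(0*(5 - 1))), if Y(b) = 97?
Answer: I*√5378251/23 ≈ 100.83*I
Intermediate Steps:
√(((-9951 - 313) + y(-115)) + Y(0*(5 - 1))) = √(((-9951 - 313) - 20/(-115)) + 97) = √((-10264 - 20*(-1/115)) + 97) = √((-10264 + 4/23) + 97) = √(-236068/23 + 97) = √(-233837/23) = I*√5378251/23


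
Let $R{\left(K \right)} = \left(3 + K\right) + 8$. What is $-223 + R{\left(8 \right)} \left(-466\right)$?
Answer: $-9077$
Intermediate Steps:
$R{\left(K \right)} = 11 + K$
$-223 + R{\left(8 \right)} \left(-466\right) = -223 + \left(11 + 8\right) \left(-466\right) = -223 + 19 \left(-466\right) = -223 - 8854 = -9077$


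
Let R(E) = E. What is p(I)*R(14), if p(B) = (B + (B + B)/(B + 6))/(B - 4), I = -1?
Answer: 98/25 ≈ 3.9200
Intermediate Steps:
p(B) = (B + 2*B/(6 + B))/(-4 + B) (p(B) = (B + (2*B)/(6 + B))/(-4 + B) = (B + 2*B/(6 + B))/(-4 + B))
p(I)*R(14) = -(8 - 1)/(-24 + (-1)² + 2*(-1))*14 = -1*7/(-24 + 1 - 2)*14 = -1*7/(-25)*14 = -1*(-1/25)*7*14 = (7/25)*14 = 98/25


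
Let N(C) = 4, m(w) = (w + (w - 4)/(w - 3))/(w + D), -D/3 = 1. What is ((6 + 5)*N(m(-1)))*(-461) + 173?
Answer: -20111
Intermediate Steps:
D = -3 (D = -3*1 = -3)
m(w) = (w + (-4 + w)/(-3 + w))/(-3 + w) (m(w) = (w + (w - 4)/(w - 3))/(w - 3) = (w + (-4 + w)/(-3 + w))/(-3 + w))
((6 + 5)*N(m(-1)))*(-461) + 173 = ((6 + 5)*4)*(-461) + 173 = (11*4)*(-461) + 173 = 44*(-461) + 173 = -20284 + 173 = -20111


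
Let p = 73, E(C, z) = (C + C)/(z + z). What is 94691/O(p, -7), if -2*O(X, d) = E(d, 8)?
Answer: 1515056/7 ≈ 2.1644e+5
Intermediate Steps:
E(C, z) = C/z (E(C, z) = (2*C)/((2*z)) = (2*C)*(1/(2*z)) = C/z)
O(X, d) = -d/16 (O(X, d) = -d/(2*8) = -d/16)
94691/O(p, -7) = 94691/((-1/16*(-7))) = 94691/(7/16) = 94691*(16/7) = 1515056/7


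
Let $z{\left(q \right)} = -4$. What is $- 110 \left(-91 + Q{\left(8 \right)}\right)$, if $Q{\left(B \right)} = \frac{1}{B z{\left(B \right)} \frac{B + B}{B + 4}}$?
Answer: $\frac{640805}{64} \approx 10013.0$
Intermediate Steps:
$Q{\left(B \right)} = - \frac{4 + B}{8 B^{2}}$ ($Q{\left(B \right)} = \frac{1}{B \left(-4\right) \frac{B + B}{B + 4}} = \frac{1}{- 4 B \frac{2 B}{4 + B}} = \frac{1}{\left(-8\right) B^{2} \frac{1}{4 + B}} = - \frac{4 + B}{8 B^{2}}$)
$- 110 \left(-91 + Q{\left(8 \right)}\right) = - 110 \left(-91 + \frac{-4 - 8}{8 \cdot 64}\right) = - 110 \left(-91 + \frac{1}{8} \cdot \frac{1}{64} \left(-4 - 8\right)\right) = - 110 \left(-91 + \frac{1}{8} \cdot \frac{1}{64} \left(-12\right)\right) = - 110 \left(-91 - \frac{3}{128}\right) = \left(-110\right) \left(- \frac{11651}{128}\right) = \frac{640805}{64}$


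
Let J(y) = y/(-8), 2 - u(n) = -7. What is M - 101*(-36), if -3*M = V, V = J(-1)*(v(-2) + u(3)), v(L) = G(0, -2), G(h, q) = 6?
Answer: 29083/8 ≈ 3635.4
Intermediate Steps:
u(n) = 9 (u(n) = 2 - 1*(-7) = 2 + 7 = 9)
v(L) = 6
J(y) = -y/8 (J(y) = y*(-⅛) = -y/8)
V = 15/8 (V = (-⅛*(-1))*(6 + 9) = (⅛)*15 = 15/8 ≈ 1.8750)
M = -5/8 (M = -⅓*15/8 = -5/8 ≈ -0.62500)
M - 101*(-36) = -5/8 - 101*(-36) = -5/8 - 1*(-3636) = -5/8 + 3636 = 29083/8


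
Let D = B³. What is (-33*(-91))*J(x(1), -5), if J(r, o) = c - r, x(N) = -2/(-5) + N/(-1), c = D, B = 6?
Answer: 3252249/5 ≈ 6.5045e+5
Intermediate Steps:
D = 216 (D = 6³ = 216)
c = 216
x(N) = ⅖ - N (x(N) = -2*(-⅕) + N*(-1) = ⅖ - N)
J(r, o) = 216 - r
(-33*(-91))*J(x(1), -5) = (-33*(-91))*(216 - (⅖ - 1*1)) = 3003*(216 - (⅖ - 1)) = 3003*(216 - 1*(-⅗)) = 3003*(216 + ⅗) = 3003*(1083/5) = 3252249/5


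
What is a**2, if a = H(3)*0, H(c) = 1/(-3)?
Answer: 0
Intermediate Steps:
H(c) = -1/3
a = 0 (a = -1/3*0 = 0)
a**2 = 0**2 = 0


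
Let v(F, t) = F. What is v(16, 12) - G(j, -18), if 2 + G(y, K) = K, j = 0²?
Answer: 36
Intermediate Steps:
j = 0
G(y, K) = -2 + K
v(16, 12) - G(j, -18) = 16 - (-2 - 18) = 16 - 1*(-20) = 16 + 20 = 36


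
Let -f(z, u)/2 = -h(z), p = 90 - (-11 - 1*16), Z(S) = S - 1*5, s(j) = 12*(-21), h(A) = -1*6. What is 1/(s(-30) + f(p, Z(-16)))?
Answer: -1/264 ≈ -0.0037879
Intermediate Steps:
h(A) = -6
s(j) = -252
Z(S) = -5 + S (Z(S) = S - 5 = -5 + S)
p = 117 (p = 90 - (-11 - 16) = 90 - 1*(-27) = 90 + 27 = 117)
f(z, u) = -12 (f(z, u) = -(-2)*(-6) = -2*6 = -12)
1/(s(-30) + f(p, Z(-16))) = 1/(-252 - 12) = 1/(-264) = -1/264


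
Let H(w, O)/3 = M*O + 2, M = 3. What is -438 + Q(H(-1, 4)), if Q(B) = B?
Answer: -396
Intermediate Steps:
H(w, O) = 6 + 9*O (H(w, O) = 3*(3*O + 2) = 3*(2 + 3*O) = 6 + 9*O)
-438 + Q(H(-1, 4)) = -438 + (6 + 9*4) = -438 + (6 + 36) = -438 + 42 = -396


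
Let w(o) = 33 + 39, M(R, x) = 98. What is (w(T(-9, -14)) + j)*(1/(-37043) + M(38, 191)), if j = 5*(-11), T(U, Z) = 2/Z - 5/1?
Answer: 3630213/2179 ≈ 1666.0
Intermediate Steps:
T(U, Z) = -5 + 2/Z (T(U, Z) = 2/Z - 5*1 = 2/Z - 5 = -5 + 2/Z)
w(o) = 72
j = -55
(w(T(-9, -14)) + j)*(1/(-37043) + M(38, 191)) = (72 - 55)*(1/(-37043) + 98) = 17*(-1/37043 + 98) = 17*(3630213/37043) = 3630213/2179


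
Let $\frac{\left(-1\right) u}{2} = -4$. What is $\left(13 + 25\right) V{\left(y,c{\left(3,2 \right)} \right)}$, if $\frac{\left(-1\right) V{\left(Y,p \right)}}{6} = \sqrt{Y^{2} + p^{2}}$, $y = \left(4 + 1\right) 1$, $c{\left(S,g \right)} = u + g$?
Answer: $- 1140 \sqrt{5} \approx -2549.1$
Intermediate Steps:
$u = 8$ ($u = \left(-2\right) \left(-4\right) = 8$)
$c{\left(S,g \right)} = 8 + g$
$y = 5$ ($y = 5 \cdot 1 = 5$)
$V{\left(Y,p \right)} = - 6 \sqrt{Y^{2} + p^{2}}$
$\left(13 + 25\right) V{\left(y,c{\left(3,2 \right)} \right)} = \left(13 + 25\right) \left(- 6 \sqrt{5^{2} + \left(8 + 2\right)^{2}}\right) = 38 \left(- 6 \sqrt{25 + 10^{2}}\right) = 38 \left(- 6 \sqrt{25 + 100}\right) = 38 \left(- 6 \sqrt{125}\right) = 38 \left(- 6 \cdot 5 \sqrt{5}\right) = 38 \left(- 30 \sqrt{5}\right) = - 1140 \sqrt{5}$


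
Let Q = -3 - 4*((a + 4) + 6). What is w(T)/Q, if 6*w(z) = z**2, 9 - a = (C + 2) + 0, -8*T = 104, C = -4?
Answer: -169/522 ≈ -0.32375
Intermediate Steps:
T = -13 (T = -1/8*104 = -13)
a = 11 (a = 9 - ((-4 + 2) + 0) = 9 - (-2 + 0) = 9 - 1*(-2) = 9 + 2 = 11)
Q = -87 (Q = -3 - 4*((11 + 4) + 6) = -3 - 4*(15 + 6) = -3 - 4*21 = -3 - 84 = -87)
w(z) = z**2/6
w(T)/Q = ((1/6)*(-13)**2)/(-87) = -169/522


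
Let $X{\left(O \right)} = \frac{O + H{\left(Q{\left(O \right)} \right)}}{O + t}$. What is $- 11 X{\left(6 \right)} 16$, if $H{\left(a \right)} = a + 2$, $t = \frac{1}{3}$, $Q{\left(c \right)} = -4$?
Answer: $- \frac{2112}{19} \approx -111.16$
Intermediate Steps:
$t = \frac{1}{3} \approx 0.33333$
$H{\left(a \right)} = 2 + a$
$X{\left(O \right)} = \frac{-2 + O}{\frac{1}{3} + O}$ ($X{\left(O \right)} = \frac{O + \left(2 - 4\right)}{O + \frac{1}{3}} = \frac{O - 2}{\frac{1}{3} + O} = \frac{-2 + O}{\frac{1}{3} + O}$)
$- 11 X{\left(6 \right)} 16 = - 11 \frac{3 \left(-2 + 6\right)}{1 + 3 \cdot 6} \cdot 16 = - 11 \cdot 3 \frac{1}{1 + 18} \cdot 4 \cdot 16 = - 11 \cdot 3 \cdot \frac{1}{19} \cdot 4 \cdot 16 = \left(-11\right) \frac{12}{19} \cdot 16 = \left(- \frac{132}{19}\right) 16 = - \frac{2112}{19}$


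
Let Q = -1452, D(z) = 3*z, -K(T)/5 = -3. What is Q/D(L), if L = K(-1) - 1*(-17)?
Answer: -121/8 ≈ -15.125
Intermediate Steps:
K(T) = 15 (K(T) = -5*(-3) = 15)
L = 32 (L = 15 - 1*(-17) = 15 + 17 = 32)
Q/D(L) = -1452/(3*32) = -1452/96 = -1452*1/96 = -121/8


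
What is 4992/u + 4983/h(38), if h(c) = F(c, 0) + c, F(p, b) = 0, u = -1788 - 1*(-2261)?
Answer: 2546655/17974 ≈ 141.69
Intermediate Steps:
u = 473 (u = -1788 + 2261 = 473)
h(c) = c (h(c) = 0 + c = c)
4992/u + 4983/h(38) = 4992/473 + 4983/38 = 2546655/17974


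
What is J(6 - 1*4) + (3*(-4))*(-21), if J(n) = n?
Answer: 254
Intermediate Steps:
J(6 - 1*4) + (3*(-4))*(-21) = (6 - 1*4) + (3*(-4))*(-21) = (6 - 4) - 12*(-21) = 2 + 252 = 254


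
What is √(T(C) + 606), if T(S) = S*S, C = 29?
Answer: √1447 ≈ 38.039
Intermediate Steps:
T(S) = S²
√(T(C) + 606) = √(29² + 606) = √(841 + 606) = √1447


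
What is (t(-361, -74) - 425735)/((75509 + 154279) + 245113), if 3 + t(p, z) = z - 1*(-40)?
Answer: -425772/474901 ≈ -0.89655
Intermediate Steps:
t(p, z) = 37 + z (t(p, z) = -3 + (z - 1*(-40)) = -3 + (z + 40) = -3 + (40 + z) = 37 + z)
(t(-361, -74) - 425735)/((75509 + 154279) + 245113) = ((37 - 74) - 425735)/((75509 + 154279) + 245113) = (-37 - 425735)/(229788 + 245113) = -425772/474901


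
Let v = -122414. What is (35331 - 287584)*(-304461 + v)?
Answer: 107680499375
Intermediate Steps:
(35331 - 287584)*(-304461 + v) = (35331 - 287584)*(-304461 - 122414) = -252253*(-426875) = 107680499375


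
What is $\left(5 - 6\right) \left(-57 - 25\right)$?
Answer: $82$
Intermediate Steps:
$\left(5 - 6\right) \left(-57 - 25\right) = - (-57 - 25) = \left(-1\right) \left(-82\right) = 82$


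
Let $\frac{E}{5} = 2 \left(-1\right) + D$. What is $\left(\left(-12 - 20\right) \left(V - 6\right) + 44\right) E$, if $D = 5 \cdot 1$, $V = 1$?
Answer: $3060$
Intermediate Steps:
$D = 5$
$E = 15$ ($E = 5 \left(2 \left(-1\right) + 5\right) = 5 \left(-2 + 5\right) = 5 \cdot 3 = 15$)
$\left(\left(-12 - 20\right) \left(V - 6\right) + 44\right) E = \left(\left(-12 - 20\right) \left(1 - 6\right) + 44\right) 15 = \left(\left(-32\right) \left(-5\right) + 44\right) 15 = \left(160 + 44\right) 15 = 204 \cdot 15 = 3060$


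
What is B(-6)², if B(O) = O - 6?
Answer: 144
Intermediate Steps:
B(O) = -6 + O
B(-6)² = (-6 - 6)² = (-12)² = 144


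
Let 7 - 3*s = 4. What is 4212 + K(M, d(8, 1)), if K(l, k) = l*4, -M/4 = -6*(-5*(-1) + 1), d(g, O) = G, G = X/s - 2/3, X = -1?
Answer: 4788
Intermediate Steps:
s = 1 (s = 7/3 - 1/3*4 = 7/3 - 4/3 = 1)
G = -5/3 (G = -1/1 - 2/3 = -1*1 - 2*1/3 = -1 - 2/3 = -5/3 ≈ -1.6667)
d(g, O) = -5/3
M = 144 (M = -(-24)*(-5*(-1) + 1) = -(-24)*(5 + 1) = -(-24)*6 = -4*(-36) = 144)
K(l, k) = 4*l
4212 + K(M, d(8, 1)) = 4212 + 4*144 = 4212 + 576 = 4788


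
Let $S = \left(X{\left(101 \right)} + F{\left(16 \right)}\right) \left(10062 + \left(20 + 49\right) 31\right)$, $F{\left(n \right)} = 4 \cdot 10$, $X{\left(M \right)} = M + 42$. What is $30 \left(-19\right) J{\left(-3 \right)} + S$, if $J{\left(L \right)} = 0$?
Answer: $2232783$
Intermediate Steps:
$X{\left(M \right)} = 42 + M$
$F{\left(n \right)} = 40$
$S = 2232783$ ($S = \left(\left(42 + 101\right) + 40\right) \left(10062 + \left(20 + 49\right) 31\right) = \left(143 + 40\right) \left(10062 + 69 \cdot 31\right) = 183 \left(10062 + 2139\right) = 183 \cdot 12201 = 2232783$)
$30 \left(-19\right) J{\left(-3 \right)} + S = 30 \left(-19\right) 0 + 2232783 = \left(-570\right) 0 + 2232783 = 0 + 2232783 = 2232783$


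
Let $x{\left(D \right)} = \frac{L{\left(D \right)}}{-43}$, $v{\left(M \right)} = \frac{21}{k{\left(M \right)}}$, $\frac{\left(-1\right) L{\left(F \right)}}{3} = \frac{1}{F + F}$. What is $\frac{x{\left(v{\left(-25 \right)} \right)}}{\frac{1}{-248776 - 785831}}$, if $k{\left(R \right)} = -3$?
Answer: $\frac{443403}{86} \approx 5155.9$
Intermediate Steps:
$L{\left(F \right)} = - \frac{3}{2 F}$ ($L{\left(F \right)} = - \frac{3}{F + F} = - \frac{3}{2 F}$)
$v{\left(M \right)} = -7$ ($v{\left(M \right)} = \frac{21}{-3} = 21 \left(- \frac{1}{3}\right) = -7$)
$x{\left(D \right)} = \frac{3}{86 D}$ ($x{\left(D \right)} = \frac{\left(- \frac{3}{2}\right) \frac{1}{D}}{-43} = - \frac{3}{2 D} \left(- \frac{1}{43}\right) = \frac{3}{86 D}$)
$\frac{x{\left(v{\left(-25 \right)} \right)}}{\frac{1}{-248776 - 785831}} = \frac{\frac{3}{86} \frac{1}{-7}}{\frac{1}{-248776 - 785831}} = \frac{\frac{3}{86} \left(- \frac{1}{7}\right)}{\frac{1}{-1034607}} = - \frac{3}{602 \left(- \frac{1}{1034607}\right)} = \left(- \frac{3}{602}\right) \left(-1034607\right) = \frac{443403}{86}$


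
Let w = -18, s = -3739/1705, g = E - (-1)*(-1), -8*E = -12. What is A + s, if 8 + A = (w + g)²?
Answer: 2019109/6820 ≈ 296.06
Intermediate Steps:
E = 3/2 (E = -⅛*(-12) = 3/2 ≈ 1.5000)
g = ½ (g = 3/2 - (-1)*(-1) = 3/2 - 1*1 = 3/2 - 1 = ½ ≈ 0.50000)
s = -3739/1705 (s = -3739*1/1705 = -3739/1705 ≈ -2.1930)
A = 1193/4 (A = -8 + (-18 + ½)² = -8 + (-35/2)² = -8 + 1225/4 = 1193/4 ≈ 298.25)
A + s = 1193/4 - 3739/1705 = 2019109/6820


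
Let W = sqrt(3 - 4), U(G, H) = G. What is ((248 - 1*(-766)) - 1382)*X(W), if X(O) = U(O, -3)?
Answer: -368*I ≈ -368.0*I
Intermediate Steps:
W = I (W = sqrt(-1) = I ≈ 1.0*I)
X(O) = O
((248 - 1*(-766)) - 1382)*X(W) = ((248 - 1*(-766)) - 1382)*I = ((248 + 766) - 1382)*I = (1014 - 1382)*I = -368*I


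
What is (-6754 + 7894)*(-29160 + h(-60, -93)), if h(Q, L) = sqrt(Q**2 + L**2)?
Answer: -33242400 + 3420*sqrt(1361) ≈ -3.3116e+7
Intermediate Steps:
h(Q, L) = sqrt(L**2 + Q**2)
(-6754 + 7894)*(-29160 + h(-60, -93)) = (-6754 + 7894)*(-29160 + sqrt((-93)**2 + (-60)**2)) = 1140*(-29160 + sqrt(8649 + 3600)) = 1140*(-29160 + sqrt(12249)) = 1140*(-29160 + 3*sqrt(1361)) = -33242400 + 3420*sqrt(1361)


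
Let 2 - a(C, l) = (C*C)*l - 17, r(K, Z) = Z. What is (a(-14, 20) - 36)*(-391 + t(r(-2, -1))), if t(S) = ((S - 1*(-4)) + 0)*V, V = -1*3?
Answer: 1574800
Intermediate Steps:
V = -3
a(C, l) = 19 - l*C**2 (a(C, l) = 2 - ((C*C)*l - 17) = 2 - (C**2*l - 17) = 2 - (l*C**2 - 17) = 2 - (-17 + l*C**2) = 2 + (17 - l*C**2) = 19 - l*C**2)
t(S) = -12 - 3*S (t(S) = ((S - 1*(-4)) + 0)*(-3) = ((S + 4) + 0)*(-3) = ((4 + S) + 0)*(-3) = (4 + S)*(-3) = -12 - 3*S)
(a(-14, 20) - 36)*(-391 + t(r(-2, -1))) = ((19 - 1*20*(-14)**2) - 36)*(-391 + (-12 - 3*(-1))) = ((19 - 1*20*196) - 36)*(-391 + (-12 + 3)) = ((19 - 3920) - 36)*(-391 - 9) = (-3901 - 36)*(-400) = -3937*(-400) = 1574800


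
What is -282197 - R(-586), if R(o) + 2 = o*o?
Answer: -625591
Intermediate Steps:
R(o) = -2 + o**2 (R(o) = -2 + o*o = -2 + o**2)
-282197 - R(-586) = -282197 - (-2 + (-586)**2) = -282197 - (-2 + 343396) = -282197 - 1*343394 = -282197 - 343394 = -625591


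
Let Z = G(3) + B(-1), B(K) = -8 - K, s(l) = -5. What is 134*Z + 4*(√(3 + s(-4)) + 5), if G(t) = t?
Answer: -516 + 4*I*√2 ≈ -516.0 + 5.6569*I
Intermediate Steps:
Z = -4 (Z = 3 + (-8 - 1*(-1)) = 3 + (-8 + 1) = 3 - 7 = -4)
134*Z + 4*(√(3 + s(-4)) + 5) = 134*(-4) + 4*(√(3 - 5) + 5) = -536 + 4*(√(-2) + 5) = -536 + 4*(I*√2 + 5) = -536 + 4*(5 + I*√2) = -536 + (20 + 4*I*√2) = -516 + 4*I*√2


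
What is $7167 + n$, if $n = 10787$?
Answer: $17954$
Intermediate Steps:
$7167 + n = 7167 + 10787 = 17954$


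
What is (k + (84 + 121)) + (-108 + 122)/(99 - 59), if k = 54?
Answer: 5187/20 ≈ 259.35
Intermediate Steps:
(k + (84 + 121)) + (-108 + 122)/(99 - 59) = (54 + (84 + 121)) + (-108 + 122)/(99 - 59) = (54 + 205) + 14/40 = 259 + 14*(1/40) = 259 + 7/20 = 5187/20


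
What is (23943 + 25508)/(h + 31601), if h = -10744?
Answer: 49451/20857 ≈ 2.3710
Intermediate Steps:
(23943 + 25508)/(h + 31601) = (23943 + 25508)/(-10744 + 31601) = 49451/20857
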